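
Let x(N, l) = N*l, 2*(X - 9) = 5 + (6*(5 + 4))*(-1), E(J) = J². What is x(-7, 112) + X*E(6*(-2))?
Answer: -3016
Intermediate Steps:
X = -31/2 (X = 9 + (5 + (6*(5 + 4))*(-1))/2 = 9 + (5 + (6*9)*(-1))/2 = 9 + (5 + 54*(-1))/2 = 9 + (5 - 54)/2 = 9 + (½)*(-49) = 9 - 49/2 = -31/2 ≈ -15.500)
x(-7, 112) + X*E(6*(-2)) = -7*112 - 31*(6*(-2))²/2 = -784 - 31/2*(-12)² = -784 - 31/2*144 = -784 - 2232 = -3016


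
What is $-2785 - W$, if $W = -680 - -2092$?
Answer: $-4197$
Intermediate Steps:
$W = 1412$ ($W = -680 + 2092 = 1412$)
$-2785 - W = -2785 - 1412 = -4197$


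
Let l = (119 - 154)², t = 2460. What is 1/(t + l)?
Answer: 1/3685 ≈ 0.00027137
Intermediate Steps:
l = 1225 (l = (-35)² = 1225)
1/(t + l) = 1/(2460 + 1225) = 1/3685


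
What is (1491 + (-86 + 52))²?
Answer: 2122849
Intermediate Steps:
(1491 + (-86 + 52))² = (1491 - 34)² = 1457² = 2122849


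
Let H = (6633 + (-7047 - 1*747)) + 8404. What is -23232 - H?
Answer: -30475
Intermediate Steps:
H = 7243 (H = (6633 + (-7047 - 747)) + 8404 = (6633 - 7794) + 8404 = -1161 + 8404 = 7243)
-23232 - H = -23232 - 1*7243 = -23232 - 7243 = -30475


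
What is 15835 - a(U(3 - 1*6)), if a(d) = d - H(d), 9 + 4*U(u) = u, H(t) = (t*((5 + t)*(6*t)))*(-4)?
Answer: 15406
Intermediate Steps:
H(t) = -24*t²*(5 + t) (H(t) = (t*(6*t*(5 + t)))*(-4) = (6*t²*(5 + t))*(-4) = -24*t²*(5 + t))
U(u) = -9/4 + u/4
a(d) = d - 24*d²*(-5 - d)
15835 - a(U(3 - 1*6)) = 15835 - (-9/4 + (3 - 1*6)/4)*(1 + 24*(-9/4 + (3 - 1*6)/4)*(5 + (-9/4 + (3 - 1*6)/4))) = 15835 - (-9/4 + (3 - 6)/4)*(1 + 24*(-9/4 + (3 - 6)/4)*(5 + (-9/4 + (3 - 6)/4))) = 15835 - (-9/4 + (¼)*(-3))*(1 + 24*(-9/4 + (¼)*(-3))*(5 + (-9/4 + (¼)*(-3)))) = 15835 - (-9/4 - ¾)*(1 + 24*(-9/4 - ¾)*(5 + (-9/4 - ¾))) = 15835 - (-3)*(1 + 24*(-3)*(5 - 3)) = 15835 - (-3)*(1 + 24*(-3)*2) = 15835 - (-3)*(1 - 144) = 15835 - (-3)*(-143) = 15835 - 1*429 = 15835 - 429 = 15406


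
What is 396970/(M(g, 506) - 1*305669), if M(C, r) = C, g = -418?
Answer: -396970/306087 ≈ -1.2969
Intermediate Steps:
396970/(M(g, 506) - 1*305669) = 396970/(-418 - 1*305669) = 396970/(-418 - 305669) = 396970/(-306087) = 396970*(-1/306087) = -396970/306087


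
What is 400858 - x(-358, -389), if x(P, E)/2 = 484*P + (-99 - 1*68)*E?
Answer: 617476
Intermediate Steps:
x(P, E) = -334*E + 968*P (x(P, E) = 2*(484*P + (-99 - 1*68)*E) = 2*(484*P + (-99 - 68)*E) = 2*(484*P - 167*E) = 2*(-167*E + 484*P) = -334*E + 968*P)
400858 - x(-358, -389) = 400858 - (-334*(-389) + 968*(-358)) = 400858 - (129926 - 346544) = 400858 - 1*(-216618) = 400858 + 216618 = 617476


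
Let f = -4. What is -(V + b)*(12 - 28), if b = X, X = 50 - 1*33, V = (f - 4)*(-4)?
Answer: 784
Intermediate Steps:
V = 32 (V = (-4 - 4)*(-4) = -8*(-4) = 32)
X = 17 (X = 50 - 33 = 17)
b = 17
-(V + b)*(12 - 28) = -(32 + 17)*(12 - 28) = -49*(-16) = -1*(-784) = 784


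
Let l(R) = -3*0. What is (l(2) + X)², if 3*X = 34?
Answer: 1156/9 ≈ 128.44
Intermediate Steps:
X = 34/3 (X = (⅓)*34 = 34/3 ≈ 11.333)
l(R) = 0
(l(2) + X)² = (0 + 34/3)² = (34/3)² = 1156/9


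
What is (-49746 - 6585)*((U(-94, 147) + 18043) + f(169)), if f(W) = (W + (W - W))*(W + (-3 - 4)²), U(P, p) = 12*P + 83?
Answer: -3032861040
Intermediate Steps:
U(P, p) = 83 + 12*P
f(W) = W*(49 + W) (f(W) = (W + 0)*(W + (-7)²) = W*(W + 49) = W*(49 + W))
(-49746 - 6585)*((U(-94, 147) + 18043) + f(169)) = (-49746 - 6585)*(((83 + 12*(-94)) + 18043) + 169*(49 + 169)) = -56331*(((83 - 1128) + 18043) + 169*218) = -56331*((-1045 + 18043) + 36842) = -56331*(16998 + 36842) = -56331*53840 = -3032861040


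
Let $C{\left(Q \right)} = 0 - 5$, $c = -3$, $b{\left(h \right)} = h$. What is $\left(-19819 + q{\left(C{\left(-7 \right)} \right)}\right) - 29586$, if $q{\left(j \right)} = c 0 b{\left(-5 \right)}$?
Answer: $-49405$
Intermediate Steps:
$C{\left(Q \right)} = -5$
$q{\left(j \right)} = 0$ ($q{\left(j \right)} = \left(-3\right) 0 \left(-5\right) = 0 \left(-5\right) = 0$)
$\left(-19819 + q{\left(C{\left(-7 \right)} \right)}\right) - 29586 = \left(-19819 + 0\right) - 29586 = -19819 - 29586 = -49405$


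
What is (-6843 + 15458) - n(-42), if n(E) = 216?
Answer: 8399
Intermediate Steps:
(-6843 + 15458) - n(-42) = (-6843 + 15458) - 1*216 = 8615 - 216 = 8399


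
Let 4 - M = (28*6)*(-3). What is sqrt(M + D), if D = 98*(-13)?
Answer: I*sqrt(766) ≈ 27.677*I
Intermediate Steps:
M = 508 (M = 4 - 28*6*(-3) = 4 - 168*(-3) = 4 - 1*(-504) = 4 + 504 = 508)
D = -1274
sqrt(M + D) = sqrt(508 - 1274) = sqrt(-766) = I*sqrt(766)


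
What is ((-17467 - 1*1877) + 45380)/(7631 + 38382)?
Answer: 26036/46013 ≈ 0.56584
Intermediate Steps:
((-17467 - 1*1877) + 45380)/(7631 + 38382) = ((-17467 - 1877) + 45380)/46013 = (-19344 + 45380)*(1/46013) = 26036*(1/46013) = 26036/46013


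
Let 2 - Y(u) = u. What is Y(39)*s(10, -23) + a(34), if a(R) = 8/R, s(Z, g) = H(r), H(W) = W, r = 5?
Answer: -3141/17 ≈ -184.76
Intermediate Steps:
s(Z, g) = 5
Y(u) = 2 - u
Y(39)*s(10, -23) + a(34) = (2 - 1*39)*5 + 8/34 = (2 - 39)*5 + 8*(1/34) = -37*5 + 4/17 = -185 + 4/17 = -3141/17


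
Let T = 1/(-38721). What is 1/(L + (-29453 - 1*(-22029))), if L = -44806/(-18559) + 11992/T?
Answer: -18559/8617865220898 ≈ -2.1535e-9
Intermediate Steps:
T = -1/38721 ≈ -2.5826e-5
L = -8617727438882/18559 (L = -44806/(-18559) + 11992/(-1/38721) = -44806*(-1/18559) + 11992*(-38721) = 44806/18559 - 464342232 = -8617727438882/18559 ≈ -4.6434e+8)
1/(L + (-29453 - 1*(-22029))) = 1/(-8617727438882/18559 + (-29453 - 1*(-22029))) = 1/(-8617727438882/18559 + (-29453 + 22029)) = 1/(-8617727438882/18559 - 7424) = 1/(-8617865220898/18559) = -18559/8617865220898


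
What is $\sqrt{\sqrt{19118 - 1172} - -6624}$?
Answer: $\sqrt{6624 + 3 \sqrt{1994}} \approx 82.207$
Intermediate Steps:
$\sqrt{\sqrt{19118 - 1172} - -6624} = \sqrt{\sqrt{17946} + 6624} = \sqrt{3 \sqrt{1994} + 6624} = \sqrt{6624 + 3 \sqrt{1994}}$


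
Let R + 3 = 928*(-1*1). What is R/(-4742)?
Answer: 931/4742 ≈ 0.19633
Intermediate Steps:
R = -931 (R = -3 + 928*(-1*1) = -3 + 928*(-1) = -3 - 928 = -931)
R/(-4742) = -931/(-4742) = -931*(-1/4742) = 931/4742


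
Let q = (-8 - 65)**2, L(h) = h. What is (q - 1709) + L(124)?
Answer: 3744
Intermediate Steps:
q = 5329 (q = (-73)**2 = 5329)
(q - 1709) + L(124) = (5329 - 1709) + 124 = 3620 + 124 = 3744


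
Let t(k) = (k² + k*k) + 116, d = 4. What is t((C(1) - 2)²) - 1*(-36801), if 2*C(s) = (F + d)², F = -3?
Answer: 295417/8 ≈ 36927.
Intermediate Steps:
C(s) = ½ (C(s) = (-3 + 4)²/2 = (½)*1² = (½)*1 = ½)
t(k) = 116 + 2*k² (t(k) = (k² + k²) + 116 = 2*k² + 116 = 116 + 2*k²)
t((C(1) - 2)²) - 1*(-36801) = (116 + 2*((½ - 2)²)²) - 1*(-36801) = (116 + 2*((-3/2)²)²) + 36801 = (116 + 2*(9/4)²) + 36801 = (116 + 2*(81/16)) + 36801 = (116 + 81/8) + 36801 = 1009/8 + 36801 = 295417/8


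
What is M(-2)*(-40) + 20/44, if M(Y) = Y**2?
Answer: -1755/11 ≈ -159.55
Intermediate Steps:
M(-2)*(-40) + 20/44 = (-2)**2*(-40) + 20/44 = 4*(-40) + 20*(1/44) = -160 + 5/11 = -1755/11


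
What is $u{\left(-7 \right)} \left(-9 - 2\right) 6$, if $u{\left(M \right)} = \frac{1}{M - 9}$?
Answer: $\frac{33}{8} \approx 4.125$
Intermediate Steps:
$u{\left(M \right)} = \frac{1}{-9 + M}$
$u{\left(-7 \right)} \left(-9 - 2\right) 6 = \frac{\left(-9 - 2\right) 6}{-9 - 7} = \frac{\left(-11\right) 6}{-16} = \left(- \frac{1}{16}\right) \left(-66\right) = \frac{33}{8}$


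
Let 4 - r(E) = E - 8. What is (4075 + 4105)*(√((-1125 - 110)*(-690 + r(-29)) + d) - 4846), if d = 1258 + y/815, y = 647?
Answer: -39640280 + 11452*√10882090270/163 ≈ -3.2311e+7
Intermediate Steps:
r(E) = 12 - E (r(E) = 4 - (E - 8) = 4 - (-8 + E) = 4 + (8 - E) = 12 - E)
d = 1025917/815 (d = 1258 + 647/815 = 1025917/815 ≈ 1258.8)
(4075 + 4105)*(√((-1125 - 110)*(-690 + r(-29)) + d) - 4846) = (4075 + 4105)*(√((-1125 - 110)*(-690 + (12 - 1*(-29))) + 1025917/815) - 4846) = 8180*(√(-1235*(-690 + (12 + 29)) + 1025917/815) - 4846) = 8180*(√(-1235*(-690 + 41) + 1025917/815) - 4846) = 8180*(√(-1235*(-649) + 1025917/815) - 4846) = 8180*(√(801515 + 1025917/815) - 4846) = 8180*(√(654260642/815) - 4846) = 8180*(7*√10882090270/815 - 4846) = 8180*(-4846 + 7*√10882090270/815) = -39640280 + 11452*√10882090270/163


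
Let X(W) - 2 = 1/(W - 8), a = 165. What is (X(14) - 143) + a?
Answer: 145/6 ≈ 24.167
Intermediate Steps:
X(W) = 2 + 1/(-8 + W) (X(W) = 2 + 1/(W - 8) = 2 + 1/(-8 + W))
(X(14) - 143) + a = ((-15 + 2*14)/(-8 + 14) - 143) + 165 = ((-15 + 28)/6 - 143) + 165 = ((⅙)*13 - 143) + 165 = (13/6 - 143) + 165 = -845/6 + 165 = 145/6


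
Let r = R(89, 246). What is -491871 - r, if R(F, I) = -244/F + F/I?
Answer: -10768971571/21894 ≈ -4.9187e+5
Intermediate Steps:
r = -52103/21894 (r = -244/89 + 89/246 = -52103/21894 ≈ -2.3798)
-491871 - r = -491871 - 1*(-52103/21894) = -491871 + 52103/21894 = -10768971571/21894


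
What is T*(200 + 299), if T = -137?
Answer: -68363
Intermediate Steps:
T*(200 + 299) = -137*(200 + 299) = -137*499 = -68363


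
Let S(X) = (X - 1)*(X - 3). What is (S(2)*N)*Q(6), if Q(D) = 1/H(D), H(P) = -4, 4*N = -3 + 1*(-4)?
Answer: -7/16 ≈ -0.43750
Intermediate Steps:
N = -7/4 (N = (-3 + 1*(-4))/4 = (-3 - 4)/4 = (¼)*(-7) = -7/4 ≈ -1.7500)
S(X) = (-1 + X)*(-3 + X)
Q(D) = -¼ (Q(D) = 1/(-4) = -¼)
(S(2)*N)*Q(6) = ((3 + 2² - 4*2)*(-7/4))*(-¼) = ((3 + 4 - 8)*(-7/4))*(-¼) = -1*(-7/4)*(-¼) = (7/4)*(-¼) = -7/16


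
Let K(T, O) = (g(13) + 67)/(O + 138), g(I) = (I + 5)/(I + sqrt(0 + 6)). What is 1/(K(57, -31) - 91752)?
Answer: -171225196039/15710144673922795 + 1926*sqrt(6)/15710144673922795 ≈ -1.0899e-5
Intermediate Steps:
g(I) = (5 + I)/(I + sqrt(6))
K(T, O) = (67 + 18/(13 + sqrt(6)))/(138 + O) (K(T, O) = ((5 + 13)/(13 + sqrt(6)) + 67)/(O + 138) = (18/(13 + sqrt(6)) + 67)/(138 + O) = (67 + 18/(13 + sqrt(6)))/(138 + O))
1/(K(57, -31) - 91752) = 1/((889 + 67*sqrt(6))/((13 + sqrt(6))*(138 - 31)) - 91752) = 1/((889 + 67*sqrt(6))/((13 + sqrt(6))*107) - 91752) = 1/((1/107)*(889 + 67*sqrt(6))/(13 + sqrt(6)) - 91752) = 1/((889 + 67*sqrt(6))/(107*(13 + sqrt(6))) - 91752) = 1/(-91752 + (889 + 67*sqrt(6))/(107*(13 + sqrt(6))))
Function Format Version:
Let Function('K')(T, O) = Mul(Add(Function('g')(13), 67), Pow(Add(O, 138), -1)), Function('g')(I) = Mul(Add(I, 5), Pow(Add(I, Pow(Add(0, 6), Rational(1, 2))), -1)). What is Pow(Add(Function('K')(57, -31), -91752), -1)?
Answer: Add(Rational(-171225196039, 15710144673922795), Mul(Rational(1926, 15710144673922795), Pow(6, Rational(1, 2)))) ≈ -1.0899e-5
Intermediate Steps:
Function('g')(I) = Mul(Pow(Add(I, Pow(6, Rational(1, 2))), -1), Add(5, I)) (Function('g')(I) = Mul(Add(5, I), Pow(Add(I, Pow(6, Rational(1, 2))), -1)) = Mul(Pow(Add(I, Pow(6, Rational(1, 2))), -1), Add(5, I)))
Function('K')(T, O) = Mul(Pow(Add(138, O), -1), Add(67, Mul(18, Pow(Add(13, Pow(6, Rational(1, 2))), -1)))) (Function('K')(T, O) = Mul(Add(Mul(Pow(Add(13, Pow(6, Rational(1, 2))), -1), Add(5, 13)), 67), Pow(Add(O, 138), -1)) = Mul(Add(Mul(Pow(Add(13, Pow(6, Rational(1, 2))), -1), 18), 67), Pow(Add(138, O), -1)) = Mul(Add(Mul(18, Pow(Add(13, Pow(6, Rational(1, 2))), -1)), 67), Pow(Add(138, O), -1)) = Mul(Add(67, Mul(18, Pow(Add(13, Pow(6, Rational(1, 2))), -1))), Pow(Add(138, O), -1)) = Mul(Pow(Add(138, O), -1), Add(67, Mul(18, Pow(Add(13, Pow(6, Rational(1, 2))), -1)))))
Pow(Add(Function('K')(57, -31), -91752), -1) = Pow(Add(Mul(Pow(Add(13, Pow(6, Rational(1, 2))), -1), Pow(Add(138, -31), -1), Add(889, Mul(67, Pow(6, Rational(1, 2))))), -91752), -1) = Pow(Add(Mul(Pow(Add(13, Pow(6, Rational(1, 2))), -1), Pow(107, -1), Add(889, Mul(67, Pow(6, Rational(1, 2))))), -91752), -1) = Pow(Add(Mul(Pow(Add(13, Pow(6, Rational(1, 2))), -1), Rational(1, 107), Add(889, Mul(67, Pow(6, Rational(1, 2))))), -91752), -1) = Pow(Add(Mul(Rational(1, 107), Pow(Add(13, Pow(6, Rational(1, 2))), -1), Add(889, Mul(67, Pow(6, Rational(1, 2))))), -91752), -1) = Pow(Add(-91752, Mul(Rational(1, 107), Pow(Add(13, Pow(6, Rational(1, 2))), -1), Add(889, Mul(67, Pow(6, Rational(1, 2)))))), -1)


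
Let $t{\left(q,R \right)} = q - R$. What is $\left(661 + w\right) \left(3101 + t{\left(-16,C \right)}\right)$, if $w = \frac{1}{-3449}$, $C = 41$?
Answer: $\frac{6939674672}{3449} \approx 2.0121 \cdot 10^{6}$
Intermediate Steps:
$w = - \frac{1}{3449} \approx -0.00028994$
$\left(661 + w\right) \left(3101 + t{\left(-16,C \right)}\right) = \left(661 - \frac{1}{3449}\right) \left(3101 - 57\right) = \frac{2279788 \left(3101 - 57\right)}{3449} = \frac{2279788}{3449} \cdot 3044 = \frac{6939674672}{3449}$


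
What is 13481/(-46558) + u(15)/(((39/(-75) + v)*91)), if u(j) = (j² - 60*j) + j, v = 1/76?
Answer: 19067450509/1360005738 ≈ 14.020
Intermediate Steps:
v = 1/76 ≈ 0.013158
u(j) = j² - 59*j
13481/(-46558) + u(15)/(((39/(-75) + v)*91)) = 13481/(-46558) + (15*(-59 + 15))/(((39/(-75) + 1/76)*91)) = 13481*(-1/46558) + (15*(-44))/(((39*(-1/75) + 1/76)*91)) = -13481/46558 - 660*1/(91*(-13/25 + 1/76)) = -13481/46558 - 660/((-963/1900*91)) = -13481/46558 - 660/(-87633/1900) = -13481/46558 - 660*(-1900/87633) = -13481/46558 + 418000/29211 = 19067450509/1360005738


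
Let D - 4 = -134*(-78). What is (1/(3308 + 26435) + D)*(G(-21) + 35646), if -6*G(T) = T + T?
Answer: 11087826619277/29743 ≈ 3.7279e+8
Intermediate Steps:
D = 10456 (D = 4 - 134*(-78) = 4 + 10452 = 10456)
G(T) = -T/3 (G(T) = -(T + T)/6 = -T/3)
(1/(3308 + 26435) + D)*(G(-21) + 35646) = (1/(3308 + 26435) + 10456)*(-⅓*(-21) + 35646) = (1/29743 + 10456)*(7 + 35646) = (1/29743 + 10456)*35653 = (310992809/29743)*35653 = 11087826619277/29743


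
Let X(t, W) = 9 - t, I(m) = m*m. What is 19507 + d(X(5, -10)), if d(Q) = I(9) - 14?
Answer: 19574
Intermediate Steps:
I(m) = m**2
d(Q) = 67 (d(Q) = 9**2 - 14 = 81 - 14 = 67)
19507 + d(X(5, -10)) = 19507 + 67 = 19574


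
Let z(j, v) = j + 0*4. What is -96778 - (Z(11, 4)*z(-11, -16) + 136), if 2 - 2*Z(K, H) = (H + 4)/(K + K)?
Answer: -96905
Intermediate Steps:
z(j, v) = j (z(j, v) = j + 0 = j)
Z(K, H) = 1 - (4 + H)/(4*K) (Z(K, H) = 1 - (H + 4)/(2*(K + K)) = 1 - (4 + H)/(2*(2*K)) = 1 - (4 + H)*1/(2*K)/2 = 1 - (4 + H)/(4*K))
-96778 - (Z(11, 4)*z(-11, -16) + 136) = -96778 - (((-1 + 11 - ¼*4)/11)*(-11) + 136) = -96778 - (((-1 + 11 - 1)/11)*(-11) + 136) = -96778 - (((1/11)*9)*(-11) + 136) = -96778 - ((9/11)*(-11) + 136) = -96778 - (-9 + 136) = -96778 - 1*127 = -96778 - 127 = -96905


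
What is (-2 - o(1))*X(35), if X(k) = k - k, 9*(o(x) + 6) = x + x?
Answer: 0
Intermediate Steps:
o(x) = -6 + 2*x/9 (o(x) = -6 + (x + x)/9 = -6 + (2*x)/9 = -6 + 2*x/9)
X(k) = 0
(-2 - o(1))*X(35) = (-2 - (-6 + (2/9)*1))*0 = (-2 - (-6 + 2/9))*0 = (-2 - 1*(-52/9))*0 = (-2 + 52/9)*0 = (34/9)*0 = 0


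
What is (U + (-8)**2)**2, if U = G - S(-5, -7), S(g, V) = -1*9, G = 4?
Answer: 5929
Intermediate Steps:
S(g, V) = -9
U = 13 (U = 4 - 1*(-9) = 4 + 9 = 13)
(U + (-8)**2)**2 = (13 + (-8)**2)**2 = (13 + 64)**2 = 77**2 = 5929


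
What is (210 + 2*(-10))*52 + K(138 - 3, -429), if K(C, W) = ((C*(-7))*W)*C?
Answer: 54739555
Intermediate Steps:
K(C, W) = -7*W*C² (K(C, W) = ((-7*C)*W)*C = (-7*C*W)*C = -7*W*C²)
(210 + 2*(-10))*52 + K(138 - 3, -429) = (210 + 2*(-10))*52 - 7*(-429)*(138 - 3)² = (210 - 20)*52 - 7*(-429)*135² = 190*52 - 7*(-429)*18225 = 9880 + 54729675 = 54739555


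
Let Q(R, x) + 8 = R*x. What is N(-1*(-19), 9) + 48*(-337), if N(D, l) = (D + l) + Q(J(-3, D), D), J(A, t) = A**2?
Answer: -15985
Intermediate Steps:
Q(R, x) = -8 + R*x
N(D, l) = -8 + l + 10*D (N(D, l) = (D + l) + (-8 + (-3)**2*D) = (D + l) + (-8 + 9*D) = -8 + l + 10*D)
N(-1*(-19), 9) + 48*(-337) = (-8 + 9 + 10*(-1*(-19))) + 48*(-337) = (-8 + 9 + 10*19) - 16176 = (-8 + 9 + 190) - 16176 = 191 - 16176 = -15985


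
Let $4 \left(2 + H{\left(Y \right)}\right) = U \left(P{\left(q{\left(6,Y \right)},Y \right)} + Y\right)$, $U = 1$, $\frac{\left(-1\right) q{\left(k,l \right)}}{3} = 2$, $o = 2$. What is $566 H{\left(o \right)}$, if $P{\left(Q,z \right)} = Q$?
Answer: $-1698$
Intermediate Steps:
$q{\left(k,l \right)} = -6$ ($q{\left(k,l \right)} = \left(-3\right) 2 = -6$)
$H{\left(Y \right)} = - \frac{7}{2} + \frac{Y}{4}$ ($H{\left(Y \right)} = -2 + \frac{1 \left(-6 + Y\right)}{4} = -2 + \frac{-6 + Y}{4} = -2 + \left(- \frac{3}{2} + \frac{Y}{4}\right) = - \frac{7}{2} + \frac{Y}{4}$)
$566 H{\left(o \right)} = 566 \left(- \frac{7}{2} + \frac{1}{4} \cdot 2\right) = 566 \left(- \frac{7}{2} + \frac{1}{2}\right) = 566 \left(-3\right) = -1698$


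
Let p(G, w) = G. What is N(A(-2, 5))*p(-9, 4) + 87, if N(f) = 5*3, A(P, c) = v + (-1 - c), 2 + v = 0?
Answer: -48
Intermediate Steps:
v = -2 (v = -2 + 0 = -2)
A(P, c) = -3 - c (A(P, c) = -2 + (-1 - c) = -3 - c)
N(f) = 15
N(A(-2, 5))*p(-9, 4) + 87 = 15*(-9) + 87 = -135 + 87 = -48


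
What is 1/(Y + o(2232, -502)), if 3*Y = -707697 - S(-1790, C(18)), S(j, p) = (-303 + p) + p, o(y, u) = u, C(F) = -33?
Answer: -1/236278 ≈ -4.2323e-6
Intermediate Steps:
S(j, p) = -303 + 2*p
Y = -235776 (Y = (-707697 - (-303 + 2*(-33)))/3 = (-707697 - (-303 - 66))/3 = (-707697 - 1*(-369))/3 = (-707697 + 369)/3 = (1/3)*(-707328) = -235776)
1/(Y + o(2232, -502)) = 1/(-235776 - 502) = 1/(-236278) = -1/236278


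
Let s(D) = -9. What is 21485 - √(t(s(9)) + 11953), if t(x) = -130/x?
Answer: 21485 - √107707/3 ≈ 21376.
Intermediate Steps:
21485 - √(t(s(9)) + 11953) = 21485 - √(-130/(-9) + 11953) = 21485 - √(-130*(-⅑) + 11953) = 21485 - √(130/9 + 11953) = 21485 - √(107707/9) = 21485 - √107707/3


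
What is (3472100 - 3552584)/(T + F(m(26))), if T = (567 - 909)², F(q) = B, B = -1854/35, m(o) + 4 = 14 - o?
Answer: -469490/681981 ≈ -0.68842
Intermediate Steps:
m(o) = 10 - o (m(o) = -4 + (14 - o) = 10 - o)
B = -1854/35 (B = -1854*1/35 = -1854/35 ≈ -52.971)
F(q) = -1854/35
T = 116964 (T = (-342)² = 116964)
(3472100 - 3552584)/(T + F(m(26))) = (3472100 - 3552584)/(116964 - 1854/35) = -80484/4091886/35 = -80484*35/4091886 = -469490/681981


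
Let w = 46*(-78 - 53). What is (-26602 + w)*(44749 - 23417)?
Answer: -696020496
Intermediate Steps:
w = -6026 (w = 46*(-131) = -6026)
(-26602 + w)*(44749 - 23417) = (-26602 - 6026)*(44749 - 23417) = -32628*21332 = -696020496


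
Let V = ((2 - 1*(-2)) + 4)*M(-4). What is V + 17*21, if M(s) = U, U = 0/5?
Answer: 357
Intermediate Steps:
U = 0 (U = 0*(1/5) = 0)
M(s) = 0
V = 0 (V = ((2 - 1*(-2)) + 4)*0 = ((2 + 2) + 4)*0 = (4 + 4)*0 = 8*0 = 0)
V + 17*21 = 0 + 17*21 = 0 + 357 = 357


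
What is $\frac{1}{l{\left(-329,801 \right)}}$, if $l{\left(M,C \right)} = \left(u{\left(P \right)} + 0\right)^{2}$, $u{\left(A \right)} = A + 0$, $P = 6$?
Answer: $\frac{1}{36} \approx 0.027778$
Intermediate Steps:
$u{\left(A \right)} = A$
$l{\left(M,C \right)} = 36$ ($l{\left(M,C \right)} = \left(6 + 0\right)^{2} = 6^{2} = 36$)
$\frac{1}{l{\left(-329,801 \right)}} = \frac{1}{36}$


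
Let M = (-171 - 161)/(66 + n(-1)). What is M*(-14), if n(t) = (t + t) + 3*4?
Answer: 1162/19 ≈ 61.158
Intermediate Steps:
n(t) = 12 + 2*t (n(t) = 2*t + 12 = 12 + 2*t)
M = -83/19 (M = (-171 - 161)/(66 + (12 + 2*(-1))) = -332/(66 + (12 - 2)) = -332/(66 + 10) = -332/76 = -332*1/76 = -83/19 ≈ -4.3684)
M*(-14) = -83/19*(-14) = 1162/19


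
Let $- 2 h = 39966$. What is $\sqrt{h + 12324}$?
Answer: $3 i \sqrt{851} \approx 87.516 i$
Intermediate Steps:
$h = -19983$ ($h = \left(- \frac{1}{2}\right) 39966 = -19983$)
$\sqrt{h + 12324} = \sqrt{-19983 + 12324} = \sqrt{-7659} = 3 i \sqrt{851}$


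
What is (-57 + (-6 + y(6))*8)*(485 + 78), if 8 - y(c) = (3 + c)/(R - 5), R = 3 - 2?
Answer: -12949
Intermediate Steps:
R = 1
y(c) = 35/4 + c/4 (y(c) = 8 - (3 + c)/(1 - 5) = 8 - (3 + c)/(-4) = 8 - (3 + c)*(-1)/4 = 8 - (-3/4 - c/4) = 8 + (3/4 + c/4) = 35/4 + c/4)
(-57 + (-6 + y(6))*8)*(485 + 78) = (-57 + (-6 + (35/4 + (1/4)*6))*8)*(485 + 78) = (-57 + (-6 + (35/4 + 3/2))*8)*563 = (-57 + (-6 + 41/4)*8)*563 = (-57 + (17/4)*8)*563 = (-57 + 34)*563 = -23*563 = -12949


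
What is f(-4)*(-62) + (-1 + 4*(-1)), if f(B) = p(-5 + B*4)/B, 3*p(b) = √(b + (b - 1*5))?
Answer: -5 + 31*I*√47/6 ≈ -5.0 + 35.421*I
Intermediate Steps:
p(b) = √(-5 + 2*b)/3 (p(b) = √(b + (b - 1*5))/3 = √(b + (b - 5))/3 = √(b + (-5 + b))/3 = √(-5 + 2*b)/3)
f(B) = √(-15 + 8*B)/(3*B) (f(B) = (√(-5 + 2*(-5 + B*4))/3)/B = (√(-5 + 2*(-5 + 4*B))/3)/B = (√(-5 + (-10 + 8*B))/3)/B = (√(-15 + 8*B)/3)/B = √(-15 + 8*B)/(3*B))
f(-4)*(-62) + (-1 + 4*(-1)) = ((⅓)*√(-15 + 8*(-4))/(-4))*(-62) + (-1 + 4*(-1)) = ((⅓)*(-¼)*√(-15 - 32))*(-62) + (-1 - 4) = ((⅓)*(-¼)*√(-47))*(-62) - 5 = ((⅓)*(-¼)*(I*√47))*(-62) - 5 = -I*√47/12*(-62) - 5 = 31*I*√47/6 - 5 = -5 + 31*I*√47/6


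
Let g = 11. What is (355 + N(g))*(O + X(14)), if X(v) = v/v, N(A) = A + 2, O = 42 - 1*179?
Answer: -50048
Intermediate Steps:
O = -137 (O = 42 - 179 = -137)
N(A) = 2 + A
X(v) = 1
(355 + N(g))*(O + X(14)) = (355 + (2 + 11))*(-137 + 1) = (355 + 13)*(-136) = 368*(-136) = -50048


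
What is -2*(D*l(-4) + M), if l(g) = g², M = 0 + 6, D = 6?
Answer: -204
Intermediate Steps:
M = 6
-2*(D*l(-4) + M) = -2*(6*(-4)² + 6) = -2*(6*16 + 6) = -2*(96 + 6) = -2*102 = -204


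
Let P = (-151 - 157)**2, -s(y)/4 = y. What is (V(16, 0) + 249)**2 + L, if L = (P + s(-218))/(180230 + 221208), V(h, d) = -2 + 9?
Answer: 13154368252/200719 ≈ 65536.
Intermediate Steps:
s(y) = -4*y
P = 94864 (P = (-308)**2 = 94864)
V(h, d) = 7
L = 47868/200719 (L = (94864 - 4*(-218))/(180230 + 221208) = (94864 + 872)/401438 = 95736*(1/401438) = 47868/200719 ≈ 0.23848)
(V(16, 0) + 249)**2 + L = (7 + 249)**2 + 47868/200719 = 256**2 + 47868/200719 = 65536 + 47868/200719 = 13154368252/200719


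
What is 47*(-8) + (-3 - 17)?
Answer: -396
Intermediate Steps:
47*(-8) + (-3 - 17) = -376 - 20 = -396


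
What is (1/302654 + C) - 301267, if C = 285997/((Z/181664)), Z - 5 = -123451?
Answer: -13490130928312707/18680712842 ≈ -7.2214e+5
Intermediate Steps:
Z = -123446 (Z = 5 - 123451 = -123446)
C = -25977679504/61723 (C = 285997/((-123446/181664)) = 285997/((-123446*1/181664)) = 285997/(-61723/90832) = 285997*(-90832/61723) = -25977679504/61723 ≈ -4.2088e+5)
(1/302654 + C) - 301267 = (1/302654 - 25977679504/61723) - 301267 = -7862248612541893/18680712842 - 301267 = -13490130928312707/18680712842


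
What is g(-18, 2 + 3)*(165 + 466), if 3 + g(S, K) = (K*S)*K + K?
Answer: -282688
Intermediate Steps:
g(S, K) = -3 + K + S*K² (g(S, K) = -3 + ((K*S)*K + K) = -3 + (S*K² + K) = -3 + (K + S*K²) = -3 + K + S*K²)
g(-18, 2 + 3)*(165 + 466) = (-3 + (2 + 3) - 18*(2 + 3)²)*(165 + 466) = (-3 + 5 - 18*5²)*631 = (-3 + 5 - 18*25)*631 = (-3 + 5 - 450)*631 = -448*631 = -282688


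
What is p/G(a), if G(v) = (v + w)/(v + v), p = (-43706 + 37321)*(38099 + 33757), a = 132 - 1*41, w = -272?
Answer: 83501701920/181 ≈ 4.6134e+8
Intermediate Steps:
a = 91 (a = 132 - 41 = 91)
p = -458800560 (p = -6385*71856 = -458800560)
G(v) = (-272 + v)/(2*v) (G(v) = (v - 272)/(v + v) = (-272 + v)/((2*v)) = (-272 + v)*(1/(2*v)) = (-272 + v)/(2*v))
p/G(a) = -458800560*182/(-272 + 91) = -458800560/((½)*(1/91)*(-181)) = -458800560/(-181/182) = -458800560*(-182/181) = 83501701920/181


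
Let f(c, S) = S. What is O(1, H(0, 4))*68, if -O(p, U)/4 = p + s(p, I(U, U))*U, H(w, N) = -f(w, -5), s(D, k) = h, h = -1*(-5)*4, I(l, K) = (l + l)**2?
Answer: -27472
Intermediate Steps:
I(l, K) = 4*l**2 (I(l, K) = (2*l)**2 = 4*l**2)
h = 20 (h = 5*4 = 20)
s(D, k) = 20
H(w, N) = 5 (H(w, N) = -1*(-5) = 5)
O(p, U) = -80*U - 4*p (O(p, U) = -4*(p + 20*U) = -80*U - 4*p)
O(1, H(0, 4))*68 = (-80*5 - 4*1)*68 = (-400 - 4)*68 = -404*68 = -27472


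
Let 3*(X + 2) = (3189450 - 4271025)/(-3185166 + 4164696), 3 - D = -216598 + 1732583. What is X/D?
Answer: 154639/98996656564 ≈ 1.5621e-6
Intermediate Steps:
D = -1515982 (D = 3 - (-216598 + 1732583) = 3 - 1*1515985 = 3 - 1515985 = -1515982)
X = -154639/65302 (X = -2 + ((3189450 - 4271025)/(-3185166 + 4164696))/3 = -2 + (-1081575/979530)/3 = -2 + (-1081575*1/979530)/3 = -2 + (1/3)*(-72105/65302) = -2 - 24035/65302 = -154639/65302 ≈ -2.3681)
X/D = -154639/65302/(-1515982) = -154639/65302*(-1/1515982) = 154639/98996656564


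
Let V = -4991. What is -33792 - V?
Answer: -28801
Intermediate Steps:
-33792 - V = -33792 - 1*(-4991) = -33792 + 4991 = -28801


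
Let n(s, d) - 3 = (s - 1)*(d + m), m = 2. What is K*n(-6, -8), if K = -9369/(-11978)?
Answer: 421605/11978 ≈ 35.198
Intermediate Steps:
K = 9369/11978 (K = -9369*(-1/11978) = 9369/11978 ≈ 0.78218)
n(s, d) = 3 + (-1 + s)*(2 + d) (n(s, d) = 3 + (s - 1)*(d + 2) = 3 + (-1 + s)*(2 + d))
K*n(-6, -8) = 9369*(1 - 1*(-8) + 2*(-6) - 8*(-6))/11978 = 9369*(1 + 8 - 12 + 48)/11978 = (9369/11978)*45 = 421605/11978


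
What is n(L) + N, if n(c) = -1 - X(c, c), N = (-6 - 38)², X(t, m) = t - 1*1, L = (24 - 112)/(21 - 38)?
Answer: 32824/17 ≈ 1930.8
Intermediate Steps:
L = 88/17 (L = -88/(-17) = -88*(-1/17) = 88/17 ≈ 5.1765)
X(t, m) = -1 + t (X(t, m) = t - 1 = -1 + t)
N = 1936 (N = (-44)² = 1936)
n(c) = -c (n(c) = -1 - (-1 + c) = -1 + (1 - c) = -c)
n(L) + N = -1*88/17 + 1936 = -88/17 + 1936 = 32824/17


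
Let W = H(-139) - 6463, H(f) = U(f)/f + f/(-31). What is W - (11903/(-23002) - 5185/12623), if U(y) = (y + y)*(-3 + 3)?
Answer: -60483485935/9366266 ≈ -6457.6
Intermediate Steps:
U(y) = 0 (U(y) = (2*y)*0 = 0)
H(f) = -f/31 (H(f) = 0/f + f/(-31) = 0 + f*(-1/31) = 0 - f/31 = -f/31)
W = -200214/31 (W = -1/31*(-139) - 6463 = 139/31 - 6463 = -200214/31 ≈ -6458.5)
W - (11903/(-23002) - 5185/12623) = -200214/31 - (11903/(-23002) - 5185/12623) = -200214/31 - (11903*(-1/23002) - 5185*1/12623) = -200214/31 - (-11903/23002 - 5185/12623) = -200214/31 - 1*(-269516939/290354246) = -200214/31 + 269516939/290354246 = -60483485935/9366266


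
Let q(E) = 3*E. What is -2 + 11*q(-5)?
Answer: -167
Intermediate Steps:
-2 + 11*q(-5) = -2 + 11*(3*(-5)) = -2 + 11*(-15) = -2 - 165 = -167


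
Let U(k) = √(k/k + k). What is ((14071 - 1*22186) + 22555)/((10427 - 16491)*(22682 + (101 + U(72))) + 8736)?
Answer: -15584750855/149099178213456 + 684095*√73/149099178213456 ≈ -0.00010449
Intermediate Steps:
U(k) = √(1 + k)
((14071 - 1*22186) + 22555)/((10427 - 16491)*(22682 + (101 + U(72))) + 8736) = ((14071 - 1*22186) + 22555)/((10427 - 16491)*(22682 + (101 + √(1 + 72))) + 8736) = ((14071 - 22186) + 22555)/(-6064*(22682 + (101 + √73)) + 8736) = (-8115 + 22555)/(-6064*(22783 + √73) + 8736) = 14440/((-138156112 - 6064*√73) + 8736) = 14440/(-138147376 - 6064*√73)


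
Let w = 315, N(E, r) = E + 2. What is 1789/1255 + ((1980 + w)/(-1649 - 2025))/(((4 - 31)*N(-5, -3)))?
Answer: 19611683/13832610 ≈ 1.4178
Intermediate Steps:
N(E, r) = 2 + E
1789/1255 + ((1980 + w)/(-1649 - 2025))/(((4 - 31)*N(-5, -3))) = 1789/1255 + ((1980 + 315)/(-1649 - 2025))/(((4 - 31)*(2 - 5))) = 1789*(1/1255) + (2295/(-3674))/((-27*(-3))) = 1789/1255 + (2295*(-1/3674))/81 = 1789/1255 - 2295/3674*1/81 = 1789/1255 - 85/11022 = 19611683/13832610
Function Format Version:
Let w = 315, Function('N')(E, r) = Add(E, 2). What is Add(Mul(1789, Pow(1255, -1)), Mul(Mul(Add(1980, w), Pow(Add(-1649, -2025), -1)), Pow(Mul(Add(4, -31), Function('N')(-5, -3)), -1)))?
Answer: Rational(19611683, 13832610) ≈ 1.4178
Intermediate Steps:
Function('N')(E, r) = Add(2, E)
Add(Mul(1789, Pow(1255, -1)), Mul(Mul(Add(1980, w), Pow(Add(-1649, -2025), -1)), Pow(Mul(Add(4, -31), Function('N')(-5, -3)), -1))) = Add(Mul(1789, Pow(1255, -1)), Mul(Mul(Add(1980, 315), Pow(Add(-1649, -2025), -1)), Pow(Mul(Add(4, -31), Add(2, -5)), -1))) = Add(Mul(1789, Rational(1, 1255)), Mul(Mul(2295, Pow(-3674, -1)), Pow(Mul(-27, -3), -1))) = Add(Rational(1789, 1255), Mul(Mul(2295, Rational(-1, 3674)), Pow(81, -1))) = Add(Rational(1789, 1255), Mul(Rational(-2295, 3674), Rational(1, 81))) = Add(Rational(1789, 1255), Rational(-85, 11022)) = Rational(19611683, 13832610)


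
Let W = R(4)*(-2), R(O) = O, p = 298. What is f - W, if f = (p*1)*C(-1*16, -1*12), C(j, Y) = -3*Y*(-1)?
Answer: -10720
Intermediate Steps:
C(j, Y) = 3*Y
f = -10728 (f = (298*1)*(3*(-1*12)) = 298*(3*(-12)) = 298*(-36) = -10728)
W = -8 (W = 4*(-2) = -8)
f - W = -10728 - 1*(-8) = -10728 + 8 = -10720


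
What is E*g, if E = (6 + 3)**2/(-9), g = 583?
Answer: -5247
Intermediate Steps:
E = -9 (E = 9**2*(-1/9) = 81*(-1/9) = -9)
E*g = -9*583 = -5247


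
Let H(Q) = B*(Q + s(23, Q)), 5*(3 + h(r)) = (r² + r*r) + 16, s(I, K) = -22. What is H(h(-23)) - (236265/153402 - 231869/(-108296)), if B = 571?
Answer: 1500305688578013/13844019160 ≈ 1.0837e+5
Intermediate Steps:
h(r) = ⅕ + 2*r²/5 (h(r) = -3 + ((r² + r*r) + 16)/5 = -3 + ((r² + r²) + 16)/5 = -3 + (2*r² + 16)/5 = -3 + (16 + 2*r²)/5 = -3 + (16/5 + 2*r²/5) = ⅕ + 2*r²/5)
H(Q) = -12562 + 571*Q (H(Q) = 571*(Q - 22) = 571*(-22 + Q) = -12562 + 571*Q)
H(h(-23)) - (236265/153402 - 231869/(-108296)) = (-12562 + 571*(⅕ + (⅖)*(-23)²)) - (236265/153402 - 231869/(-108296)) = (-12562 + 571*(⅕ + (⅖)*529)) - (236265*(1/153402) - 231869*(-1/108296)) = (-12562 + 571*(⅕ + 1058/5)) - (78755/51134 + 231869/108296) = (-12562 + 571*(1059/5)) - 1*10192620463/2768803832 = (-12562 + 604689/5) - 10192620463/2768803832 = 541879/5 - 10192620463/2768803832 = 1500305688578013/13844019160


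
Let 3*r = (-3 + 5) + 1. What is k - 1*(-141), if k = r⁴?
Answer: 142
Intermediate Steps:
r = 1 (r = ((-3 + 5) + 1)/3 = (2 + 1)/3 = (⅓)*3 = 1)
k = 1 (k = 1⁴ = 1)
k - 1*(-141) = 1 - 1*(-141) = 1 + 141 = 142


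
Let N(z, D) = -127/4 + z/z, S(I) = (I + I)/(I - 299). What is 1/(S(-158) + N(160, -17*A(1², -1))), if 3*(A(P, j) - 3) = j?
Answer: -1828/54947 ≈ -0.033268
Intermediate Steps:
A(P, j) = 3 + j/3
S(I) = 2*I/(-299 + I) (S(I) = (2*I)/(-299 + I) = 2*I/(-299 + I))
N(z, D) = -123/4 (N(z, D) = -127*¼ + 1 = -127/4 + 1 = -123/4)
1/(S(-158) + N(160, -17*A(1², -1))) = 1/(2*(-158)/(-299 - 158) - 123/4) = 1/(2*(-158)/(-457) - 123/4) = 1/(2*(-158)*(-1/457) - 123/4) = 1/(316/457 - 123/4) = 1/(-54947/1828) = -1828/54947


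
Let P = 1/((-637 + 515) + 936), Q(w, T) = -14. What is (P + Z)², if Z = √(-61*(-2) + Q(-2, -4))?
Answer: 71560369/662596 + 6*√3/407 ≈ 108.03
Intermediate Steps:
P = 1/814 (P = 1/(-122 + 936) = 1/814 ≈ 0.0012285)
Z = 6*√3 (Z = √(-61*(-2) - 14) = √(122 - 14) = √108 = 6*√3 ≈ 10.392)
(P + Z)² = (1/814 + 6*√3)²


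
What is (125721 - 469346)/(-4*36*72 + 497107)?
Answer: -343625/486739 ≈ -0.70597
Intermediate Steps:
(125721 - 469346)/(-4*36*72 + 497107) = -343625/(-144*72 + 497107) = -343625/(-10368 + 497107) = -343625/486739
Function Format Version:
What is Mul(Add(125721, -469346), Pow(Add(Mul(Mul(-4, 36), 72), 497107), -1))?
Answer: Rational(-343625, 486739) ≈ -0.70597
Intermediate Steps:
Mul(Add(125721, -469346), Pow(Add(Mul(Mul(-4, 36), 72), 497107), -1)) = Mul(-343625, Pow(Add(Mul(-144, 72), 497107), -1)) = Mul(-343625, Pow(Add(-10368, 497107), -1)) = Mul(-343625, Pow(486739, -1)) = Mul(-343625, Rational(1, 486739)) = Rational(-343625, 486739)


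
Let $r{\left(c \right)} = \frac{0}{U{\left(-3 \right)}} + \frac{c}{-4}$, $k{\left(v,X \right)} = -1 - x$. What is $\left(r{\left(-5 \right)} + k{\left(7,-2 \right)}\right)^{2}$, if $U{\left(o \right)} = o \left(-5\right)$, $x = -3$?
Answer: $\frac{169}{16} \approx 10.563$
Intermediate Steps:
$U{\left(o \right)} = - 5 o$
$k{\left(v,X \right)} = 2$ ($k{\left(v,X \right)} = -1 - -3 = -1 + 3 = 2$)
$r{\left(c \right)} = - \frac{c}{4}$ ($r{\left(c \right)} = \frac{0}{\left(-5\right) \left(-3\right)} + \frac{c}{-4} = \frac{0}{15} + c \left(- \frac{1}{4}\right) = 0 \cdot \frac{1}{15} - \frac{c}{4} = 0 - \frac{c}{4} = - \frac{c}{4}$)
$\left(r{\left(-5 \right)} + k{\left(7,-2 \right)}\right)^{2} = \left(\left(- \frac{1}{4}\right) \left(-5\right) + 2\right)^{2} = \left(\frac{5}{4} + 2\right)^{2} = \left(\frac{13}{4}\right)^{2} = \frac{169}{16}$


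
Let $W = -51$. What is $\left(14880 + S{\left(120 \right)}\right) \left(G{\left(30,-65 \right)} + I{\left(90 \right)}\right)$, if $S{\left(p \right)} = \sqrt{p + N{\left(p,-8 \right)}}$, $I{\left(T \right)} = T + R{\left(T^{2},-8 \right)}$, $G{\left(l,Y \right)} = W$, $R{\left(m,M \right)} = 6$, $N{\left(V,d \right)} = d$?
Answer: $669600 + 180 \sqrt{7} \approx 6.7008 \cdot 10^{5}$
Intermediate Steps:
$G{\left(l,Y \right)} = -51$
$I{\left(T \right)} = 6 + T$ ($I{\left(T \right)} = T + 6 = 6 + T$)
$S{\left(p \right)} = \sqrt{-8 + p}$ ($S{\left(p \right)} = \sqrt{p - 8} = \sqrt{-8 + p}$)
$\left(14880 + S{\left(120 \right)}\right) \left(G{\left(30,-65 \right)} + I{\left(90 \right)}\right) = \left(14880 + \sqrt{-8 + 120}\right) \left(-51 + \left(6 + 90\right)\right) = \left(14880 + \sqrt{112}\right) \left(-51 + 96\right) = \left(14880 + 4 \sqrt{7}\right) 45 = 669600 + 180 \sqrt{7}$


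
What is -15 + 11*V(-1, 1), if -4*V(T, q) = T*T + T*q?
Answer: -15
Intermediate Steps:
V(T, q) = -T**2/4 - T*q/4 (V(T, q) = -(T*T + T*q)/4 = -(T**2 + T*q)/4 = -T**2/4 - T*q/4)
-15 + 11*V(-1, 1) = -15 + 11*(-1/4*(-1)*(-1 + 1)) = -15 + 11*(-1/4*(-1)*0) = -15 + 11*0 = -15 + 0 = -15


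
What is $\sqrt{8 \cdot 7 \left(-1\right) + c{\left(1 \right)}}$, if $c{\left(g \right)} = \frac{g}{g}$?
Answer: $i \sqrt{55} \approx 7.4162 i$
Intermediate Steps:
$c{\left(g \right)} = 1$
$\sqrt{8 \cdot 7 \left(-1\right) + c{\left(1 \right)}} = \sqrt{8 \cdot 7 \left(-1\right) + 1} = \sqrt{56 \left(-1\right) + 1} = \sqrt{-56 + 1} = \sqrt{-55} = i \sqrt{55}$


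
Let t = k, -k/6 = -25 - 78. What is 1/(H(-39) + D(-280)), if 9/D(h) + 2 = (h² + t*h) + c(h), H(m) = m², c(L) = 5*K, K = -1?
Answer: 31549/47986026 ≈ 0.00065746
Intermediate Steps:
c(L) = -5 (c(L) = 5*(-1) = -5)
k = 618 (k = -6*(-25 - 78) = -6*(-103) = 618)
t = 618
D(h) = 9/(-7 + h² + 618*h) (D(h) = 9/(-2 + ((h² + 618*h) - 5)) = 9/(-2 + (-5 + h² + 618*h)) = 9/(-7 + h² + 618*h))
1/(H(-39) + D(-280)) = 1/((-39)² + 9/(-7 + (-280)² + 618*(-280))) = 1/(1521 + 9/(-7 + 78400 - 173040)) = 1/(1521 + 9/(-94647)) = 1/(1521 + 9*(-1/94647)) = 1/(1521 - 3/31549) = 1/(47986026/31549) = 31549/47986026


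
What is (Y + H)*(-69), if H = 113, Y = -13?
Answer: -6900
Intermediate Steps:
(Y + H)*(-69) = (-13 + 113)*(-69) = 100*(-69) = -6900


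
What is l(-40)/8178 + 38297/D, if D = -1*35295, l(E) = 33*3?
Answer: -103232887/96214170 ≈ -1.0729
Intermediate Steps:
l(E) = 99
D = -35295
l(-40)/8178 + 38297/D = 99/8178 + 38297/(-35295) = 99*(1/8178) + 38297*(-1/35295) = 33/2726 - 38297/35295 = -103232887/96214170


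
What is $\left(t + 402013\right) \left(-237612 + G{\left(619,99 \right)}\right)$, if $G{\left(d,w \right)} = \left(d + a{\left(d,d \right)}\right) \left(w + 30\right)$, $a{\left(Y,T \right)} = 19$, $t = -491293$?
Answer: $13866076800$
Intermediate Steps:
$G{\left(d,w \right)} = \left(19 + d\right) \left(30 + w\right)$ ($G{\left(d,w \right)} = \left(d + 19\right) \left(w + 30\right) = \left(19 + d\right) \left(30 + w\right)$)
$\left(t + 402013\right) \left(-237612 + G{\left(619,99 \right)}\right) = \left(-491293 + 402013\right) \left(-237612 + \left(570 + 19 \cdot 99 + 30 \cdot 619 + 619 \cdot 99\right)\right) = - 89280 \left(-237612 + \left(570 + 1881 + 18570 + 61281\right)\right) = - 89280 \left(-237612 + 82302\right) = \left(-89280\right) \left(-155310\right) = 13866076800$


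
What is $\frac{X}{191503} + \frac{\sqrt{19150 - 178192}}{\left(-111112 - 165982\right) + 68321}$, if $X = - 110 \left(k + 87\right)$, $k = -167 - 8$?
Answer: $\frac{9680}{191503} - \frac{i \sqrt{159042}}{208773} \approx 0.050548 - 0.0019102 i$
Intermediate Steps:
$k = -175$
$X = 9680$ ($X = - 110 \left(-175 + 87\right) = \left(-110\right) \left(-88\right) = 9680$)
$\frac{X}{191503} + \frac{\sqrt{19150 - 178192}}{\left(-111112 - 165982\right) + 68321} = \frac{9680}{191503} + \frac{\sqrt{19150 - 178192}}{\left(-111112 - 165982\right) + 68321} = 9680 \cdot \frac{1}{191503} + \frac{\sqrt{-159042}}{-277094 + 68321} = \frac{9680}{191503} + \frac{i \sqrt{159042}}{-208773} = \frac{9680}{191503} + i \sqrt{159042} \left(- \frac{1}{208773}\right) = \frac{9680}{191503} - \frac{i \sqrt{159042}}{208773}$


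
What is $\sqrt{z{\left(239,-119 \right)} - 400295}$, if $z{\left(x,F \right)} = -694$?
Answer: $i \sqrt{400989} \approx 633.24 i$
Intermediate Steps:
$\sqrt{z{\left(239,-119 \right)} - 400295} = \sqrt{-694 - 400295} = \sqrt{-400989} = i \sqrt{400989}$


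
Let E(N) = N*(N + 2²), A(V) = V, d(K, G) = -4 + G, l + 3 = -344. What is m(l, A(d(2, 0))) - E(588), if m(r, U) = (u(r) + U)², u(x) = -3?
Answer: -348047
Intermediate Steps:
l = -347 (l = -3 - 344 = -347)
E(N) = N*(4 + N) (E(N) = N*(N + 4) = N*(4 + N))
m(r, U) = (-3 + U)²
m(l, A(d(2, 0))) - E(588) = (-3 + (-4 + 0))² - 588*(4 + 588) = (-3 - 4)² - 588*592 = (-7)² - 1*348096 = 49 - 348096 = -348047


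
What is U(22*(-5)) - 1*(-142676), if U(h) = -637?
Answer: 142039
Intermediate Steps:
U(22*(-5)) - 1*(-142676) = -637 - 1*(-142676) = -637 + 142676 = 142039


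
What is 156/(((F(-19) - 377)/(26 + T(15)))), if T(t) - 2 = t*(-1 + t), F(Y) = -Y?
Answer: -18564/179 ≈ -103.71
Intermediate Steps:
T(t) = 2 + t*(-1 + t)
156/(((F(-19) - 377)/(26 + T(15)))) = 156/(((-1*(-19) - 377)/(26 + (2 + 15**2 - 1*15)))) = 156/(((19 - 377)/(26 + (2 + 225 - 15)))) = 156/((-358/(26 + 212))) = 156/((-358/238)) = 156/((-358*1/238)) = 156/(-179/119) = 156*(-119/179) = -18564/179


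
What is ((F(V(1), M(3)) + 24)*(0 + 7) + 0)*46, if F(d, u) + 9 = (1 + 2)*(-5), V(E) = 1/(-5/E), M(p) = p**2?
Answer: 0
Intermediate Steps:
V(E) = -E/5
F(d, u) = -24 (F(d, u) = -9 + (1 + 2)*(-5) = -9 + 3*(-5) = -9 - 15 = -24)
((F(V(1), M(3)) + 24)*(0 + 7) + 0)*46 = ((-24 + 24)*(0 + 7) + 0)*46 = (0*7 + 0)*46 = (0 + 0)*46 = 0*46 = 0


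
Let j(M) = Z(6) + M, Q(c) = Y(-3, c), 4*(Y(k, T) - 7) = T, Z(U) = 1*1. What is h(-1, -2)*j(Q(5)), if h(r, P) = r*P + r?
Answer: 37/4 ≈ 9.2500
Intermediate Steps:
Z(U) = 1
Y(k, T) = 7 + T/4
Q(c) = 7 + c/4
h(r, P) = r + P*r (h(r, P) = P*r + r = r + P*r)
j(M) = 1 + M
h(-1, -2)*j(Q(5)) = (-(1 - 2))*(1 + (7 + (¼)*5)) = (-1*(-1))*(1 + (7 + 5/4)) = 1*(1 + 33/4) = 1*(37/4) = 37/4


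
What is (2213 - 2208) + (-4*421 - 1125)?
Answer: -2804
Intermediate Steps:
(2213 - 2208) + (-4*421 - 1125) = 5 + (-1684 - 1125) = 5 - 2809 = -2804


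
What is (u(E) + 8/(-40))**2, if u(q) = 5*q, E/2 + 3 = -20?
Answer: 1324801/25 ≈ 52992.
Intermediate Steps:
E = -46 (E = -6 + 2*(-20) = -6 - 40 = -46)
(u(E) + 8/(-40))**2 = (5*(-46) + 8/(-40))**2 = (-230 + 8*(-1/40))**2 = (-230 - 1/5)**2 = (-1151/5)**2 = 1324801/25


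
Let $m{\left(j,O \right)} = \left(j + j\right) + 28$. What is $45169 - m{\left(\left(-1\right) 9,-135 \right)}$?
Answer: $45159$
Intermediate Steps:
$m{\left(j,O \right)} = 28 + 2 j$ ($m{\left(j,O \right)} = 2 j + 28 = 28 + 2 j$)
$45169 - m{\left(\left(-1\right) 9,-135 \right)} = 45169 - \left(28 + 2 \left(\left(-1\right) 9\right)\right) = 45169 - \left(28 + 2 \left(-9\right)\right) = 45169 - \left(28 - 18\right) = 45169 - 10 = 45159$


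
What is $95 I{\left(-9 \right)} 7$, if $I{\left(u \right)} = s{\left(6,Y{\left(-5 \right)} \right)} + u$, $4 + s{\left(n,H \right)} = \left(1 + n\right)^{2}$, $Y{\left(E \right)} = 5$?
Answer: $23940$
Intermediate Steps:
$s{\left(n,H \right)} = -4 + \left(1 + n\right)^{2}$
$I{\left(u \right)} = 45 + u$ ($I{\left(u \right)} = \left(-4 + \left(1 + 6\right)^{2}\right) + u = \left(-4 + 7^{2}\right) + u = \left(-4 + 49\right) + u = 45 + u$)
$95 I{\left(-9 \right)} 7 = 95 \left(45 - 9\right) 7 = 95 \cdot 36 \cdot 7 = 3420 \cdot 7 = 23940$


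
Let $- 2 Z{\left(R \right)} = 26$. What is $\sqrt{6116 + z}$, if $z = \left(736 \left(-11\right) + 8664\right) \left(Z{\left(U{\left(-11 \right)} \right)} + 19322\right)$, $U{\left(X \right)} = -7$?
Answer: $6 \sqrt{304823} \approx 3312.6$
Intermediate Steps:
$Z{\left(R \right)} = -13$ ($Z{\left(R \right)} = \left(- \frac{1}{2}\right) 26 = -13$)
$z = 10967512$ ($z = \left(736 \left(-11\right) + 8664\right) \left(-13 + 19322\right) = \left(-8096 + 8664\right) 19309 = 568 \cdot 19309 = 10967512$)
$\sqrt{6116 + z} = \sqrt{6116 + 10967512} = \sqrt{10973628} = 6 \sqrt{304823}$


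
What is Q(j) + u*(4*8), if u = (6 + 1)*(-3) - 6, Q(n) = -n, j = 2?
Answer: -866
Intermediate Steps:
u = -27 (u = 7*(-3) - 6 = -21 - 6 = -27)
Q(j) + u*(4*8) = -1*2 - 108*8 = -2 - 27*32 = -2 - 864 = -866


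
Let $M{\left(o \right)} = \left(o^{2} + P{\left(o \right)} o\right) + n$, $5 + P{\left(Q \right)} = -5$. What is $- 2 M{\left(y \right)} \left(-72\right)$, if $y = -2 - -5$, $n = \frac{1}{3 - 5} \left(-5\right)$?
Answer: $-2664$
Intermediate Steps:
$P{\left(Q \right)} = -10$ ($P{\left(Q \right)} = -5 - 5 = -10$)
$n = \frac{5}{2}$ ($n = \frac{1}{-2} \left(-5\right) = \left(- \frac{1}{2}\right) \left(-5\right) = \frac{5}{2} \approx 2.5$)
$y = 3$ ($y = -2 + 5 = 3$)
$M{\left(o \right)} = \frac{5}{2} + o^{2} - 10 o$ ($M{\left(o \right)} = \left(o^{2} - 10 o\right) + \frac{5}{2} = \frac{5}{2} + o^{2} - 10 o$)
$- 2 M{\left(y \right)} \left(-72\right) = - 2 \left(\frac{5}{2} + 3^{2} - 30\right) \left(-72\right) = - 2 \left(\frac{5}{2} + 9 - 30\right) \left(-72\right) = \left(-2\right) \left(- \frac{37}{2}\right) \left(-72\right) = 37 \left(-72\right) = -2664$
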